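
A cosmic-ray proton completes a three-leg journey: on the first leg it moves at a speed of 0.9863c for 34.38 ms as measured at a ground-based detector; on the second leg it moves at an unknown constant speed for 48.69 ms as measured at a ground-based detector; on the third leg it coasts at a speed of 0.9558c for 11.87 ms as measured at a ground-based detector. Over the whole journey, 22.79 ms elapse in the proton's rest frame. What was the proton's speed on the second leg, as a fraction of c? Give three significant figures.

β = 0.960

Leg 1: γ = 1/√(1 − 0.9863²) = 1/√0.02721 = 6.062; τ_1 = 34.38/6.062 = 5.671 ms.
Leg 2: speed unknown; τ_2 = 48.69/γ_2.
Leg 3: γ = 1/√(1 − 0.9558²) = 1/√0.08645 = 3.401; τ_3 = 11.87/3.401 = 3.490 ms.
Total proper time: 5.671 + τ_2 + 3.490 = 22.79, so τ_2 = 22.79 − 9.161 = 13.63 ms.
γ_2 = 48.69/13.63 = 3.573; β = √(1 − 1/γ²) = √0.9217.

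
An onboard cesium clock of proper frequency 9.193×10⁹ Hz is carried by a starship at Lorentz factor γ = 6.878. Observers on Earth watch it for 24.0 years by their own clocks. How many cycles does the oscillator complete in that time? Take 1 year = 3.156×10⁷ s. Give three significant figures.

N = 1.01×10¹⁸

γ = 6.878
During 24.0 years of lab time, the oscillator's proper time advances by τ = Δt/γ = 24.0/6.878 = 3.489 years = 1.101×10⁸ s.
N = f × τ = 9.193×10⁹ × 1.101×10⁸ = 1.012×10¹⁸.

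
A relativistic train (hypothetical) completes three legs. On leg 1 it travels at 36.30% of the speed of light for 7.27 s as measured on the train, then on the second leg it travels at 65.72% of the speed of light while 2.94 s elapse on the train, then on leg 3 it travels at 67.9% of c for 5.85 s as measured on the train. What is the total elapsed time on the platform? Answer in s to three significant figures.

Δt = 19.7 s

Leg 1: β = 0.3630; γ = 1/√(1 − 0.3630²) = 1/√0.8682 = 1.073; Δt_1 = 1.073 × 7.27 = 7.802 s.
Leg 2: β = 0.6572; γ = 1/√(1 − 0.6572²) = 1/√0.5681 = 1.327; Δt_2 = 1.327 × 2.94 = 3.901 s.
Leg 3: β = 0.679; γ = 1/√(1 − 0.679²) = 1/√0.5390 = 1.362; Δt_3 = 1.362 × 5.85 = 7.969 s.
Total: 7.802 + 3.901 + 7.969 s.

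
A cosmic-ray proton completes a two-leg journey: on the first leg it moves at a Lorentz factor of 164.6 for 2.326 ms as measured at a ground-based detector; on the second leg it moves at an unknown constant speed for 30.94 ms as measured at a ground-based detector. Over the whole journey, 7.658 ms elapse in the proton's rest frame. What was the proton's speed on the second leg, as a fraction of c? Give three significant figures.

β = 0.969

Leg 1: γ = 164.6; τ_1 = 2.326/164.6 = 0.01413 ms.
Leg 2: speed unknown; τ_2 = 30.94/γ_2.
Total proper time: 0.01413 + τ_2 = 7.658, so τ_2 = 7.658 − 0.01413 = 7.644 ms.
γ_2 = 30.94/7.644 = 4.048; β = √(1 − 1/γ²) = √0.9390.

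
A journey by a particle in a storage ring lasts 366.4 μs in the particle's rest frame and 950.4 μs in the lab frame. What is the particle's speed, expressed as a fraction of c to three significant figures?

The proper time is measured in the particle's rest frame (both events occur at the particle's location); Δt is measured in the lab frame. γ = Δt/τ = 950.4/366.4 = 2.594.
β = √(1 − 1/γ²) = √(1 − 0.1486) = √0.8514

v = 0.923c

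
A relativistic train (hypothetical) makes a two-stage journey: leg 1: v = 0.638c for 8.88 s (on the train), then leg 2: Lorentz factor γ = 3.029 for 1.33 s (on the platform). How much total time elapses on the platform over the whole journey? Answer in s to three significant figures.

Δt = 12.9 s

Leg 1: γ = 1/√(1 − 0.638²) = 1/√0.5930 = 1.299; Δt_1 = 1.299 × 8.88 = 11.53 s.
Leg 2: 1.33 s is already measured on the platform.
Total: 11.53 + 1.330 s.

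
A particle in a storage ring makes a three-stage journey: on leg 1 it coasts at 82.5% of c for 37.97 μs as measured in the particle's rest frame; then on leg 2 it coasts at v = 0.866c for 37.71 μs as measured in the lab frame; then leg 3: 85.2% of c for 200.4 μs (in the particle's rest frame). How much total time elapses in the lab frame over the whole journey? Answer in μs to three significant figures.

Δt = 488 μs

Leg 1: β = 0.825; γ = 1/√(1 − 0.825²) = 1/√0.3194 = 1.769; Δt_1 = 1.769 × 37.97 = 67.19 μs.
Leg 2: 37.71 μs is already measured in the lab frame.
Leg 3: β = 0.852; γ = 1/√(1 − 0.852²) = 1/√0.2741 = 1.910; Δt_3 = 1.910 × 200.4 = 382.8 μs.
Total: 67.19 + 37.71 + 382.8 μs.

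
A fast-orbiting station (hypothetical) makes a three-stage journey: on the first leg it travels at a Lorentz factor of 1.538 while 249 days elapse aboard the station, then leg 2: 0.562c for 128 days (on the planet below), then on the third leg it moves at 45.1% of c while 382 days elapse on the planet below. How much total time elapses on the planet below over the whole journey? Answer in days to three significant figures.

Δt = 893 days

Leg 1: γ = 1.538; Δt_1 = 1.538 × 249 = 383.0 days.
Leg 2: 128 days is already measured on the planet below.
Leg 3: 382 days is already measured on the planet below.
Total: 383.0 + 128.0 + 382.0 days.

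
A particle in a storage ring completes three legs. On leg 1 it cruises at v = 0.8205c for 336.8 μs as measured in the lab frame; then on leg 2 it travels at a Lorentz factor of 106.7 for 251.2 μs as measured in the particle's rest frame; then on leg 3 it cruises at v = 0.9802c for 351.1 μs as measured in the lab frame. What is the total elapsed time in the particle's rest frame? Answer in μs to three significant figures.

Leg 1: γ = 1/√(1 − 0.8205²) = 1/√0.3268 = 1.749; τ_1 = 336.8/1.749 = 192.5 μs.
Leg 2: 251.2 μs is already measured in the particle's rest frame.
Leg 3: γ = 1/√(1 − 0.9802²) = 1/√0.03921 = 5.050; τ_3 = 351.1/5.050 = 69.52 μs.
Total: 192.5 + 251.2 + 69.52 μs.

τ = 513 μs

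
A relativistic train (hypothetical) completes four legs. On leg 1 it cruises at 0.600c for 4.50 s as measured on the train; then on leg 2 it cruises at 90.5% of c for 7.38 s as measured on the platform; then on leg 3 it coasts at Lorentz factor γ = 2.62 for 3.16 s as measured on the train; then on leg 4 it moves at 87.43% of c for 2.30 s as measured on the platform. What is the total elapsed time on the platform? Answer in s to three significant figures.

Δt = 23.6 s

Leg 1: γ = 1/√(1 − 0.600²) = 5/4 = 1.250; Δt_1 = 1.250 × 4.50 = 5.625 s.
Leg 2: 7.38 s is already measured on the platform.
Leg 3: γ = 2.62; Δt_3 = 2.620 × 3.16 = 8.279 s.
Leg 4: 2.30 s is already measured on the platform.
Total: 5.625 + 7.380 + 8.279 + 2.300 s.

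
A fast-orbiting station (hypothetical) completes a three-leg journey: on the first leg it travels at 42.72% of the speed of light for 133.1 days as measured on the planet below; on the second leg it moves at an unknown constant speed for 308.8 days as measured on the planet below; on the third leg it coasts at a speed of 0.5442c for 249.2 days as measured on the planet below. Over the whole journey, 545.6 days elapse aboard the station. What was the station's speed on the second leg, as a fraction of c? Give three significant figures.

β = 0.714

Leg 1: β = 0.4272; γ = 1/√(1 − 0.4272²) = 1/√0.8175 = 1.106; τ_1 = 133.1/1.106 = 120.3 days.
Leg 2: speed unknown; τ_2 = 308.8/γ_2.
Leg 3: γ = 1/√(1 − 0.5442²) = 1/√0.7038 = 1.192; τ_3 = 249.2/1.192 = 209.1 days.
Total proper time: 120.3 + τ_2 + 209.1 = 545.6, so τ_2 = 545.6 − 329.4 = 216.2 days.
γ_2 = 308.8/216.2 = 1.428; β = √(1 − 1/γ²) = √0.5099.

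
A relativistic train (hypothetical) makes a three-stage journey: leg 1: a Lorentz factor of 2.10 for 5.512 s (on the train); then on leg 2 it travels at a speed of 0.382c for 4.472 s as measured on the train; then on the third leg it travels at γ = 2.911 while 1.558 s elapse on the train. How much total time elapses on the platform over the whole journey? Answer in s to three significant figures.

Δt = 20.9 s

Leg 1: γ = 2.10; Δt_1 = 2.100 × 5.512 = 11.58 s.
Leg 2: γ = 1/√(1 − 0.382²) = 1/√0.8541 = 1.082; Δt_2 = 1.082 × 4.472 = 4.839 s.
Leg 3: γ = 2.911; Δt_3 = 2.911 × 1.558 = 4.535 s.
Total: 11.58 + 4.839 + 4.535 s.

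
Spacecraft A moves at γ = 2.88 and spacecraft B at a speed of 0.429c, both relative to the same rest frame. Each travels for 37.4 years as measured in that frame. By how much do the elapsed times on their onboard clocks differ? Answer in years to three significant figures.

|τ_A − τ_B| = 20.8 years

A: γ = 2.88; τ_A = 37.4/2.880 = 12.99 years.
B: γ = 1/√(1 − 0.429²) = 1/√0.8160 = 1.107; τ_B = 37.4/1.107 = 33.78 years.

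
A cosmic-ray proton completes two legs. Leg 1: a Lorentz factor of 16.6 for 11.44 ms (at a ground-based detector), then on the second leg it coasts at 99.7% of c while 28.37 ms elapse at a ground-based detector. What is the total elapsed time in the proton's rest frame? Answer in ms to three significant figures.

τ = 2.89 ms

Leg 1: γ = 16.6; τ_1 = 11.44/16.60 = 0.6892 ms.
Leg 2: β = 0.997; γ = 1/√(1 − 0.997²) = 1/√0.005991 = 12.92; τ_2 = 28.37/12.92 = 2.196 ms.
Total: 0.6892 + 2.196 ms.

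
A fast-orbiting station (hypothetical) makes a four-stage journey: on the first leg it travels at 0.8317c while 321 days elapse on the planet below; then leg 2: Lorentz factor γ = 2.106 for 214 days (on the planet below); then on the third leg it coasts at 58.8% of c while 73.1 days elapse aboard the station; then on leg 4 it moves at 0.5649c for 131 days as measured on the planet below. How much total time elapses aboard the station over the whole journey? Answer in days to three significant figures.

τ = 461 days

Leg 1: γ = 1/√(1 − 0.8317²) = 1/√0.3083 = 1.801; τ_1 = 321/1.801 = 178.2 days.
Leg 2: γ = 2.106; τ_2 = 214/2.106 = 101.6 days.
Leg 3: 73.1 days is already measured aboard the station.
Leg 4: γ = 1/√(1 − 0.5649²) = 1/√0.6809 = 1.212; τ_4 = 131/1.212 = 108.1 days.
Total: 178.2 + 101.6 + 73.10 + 108.1 days.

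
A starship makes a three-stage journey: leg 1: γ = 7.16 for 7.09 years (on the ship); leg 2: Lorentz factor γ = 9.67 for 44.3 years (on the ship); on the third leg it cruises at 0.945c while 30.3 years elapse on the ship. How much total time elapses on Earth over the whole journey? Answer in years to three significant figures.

Δt = 572 years

Leg 1: γ = 7.16; Δt_1 = 7.160 × 7.09 = 50.76 years.
Leg 2: γ = 9.67; Δt_2 = 9.670 × 44.3 = 428.4 years.
Leg 3: γ = 1/√(1 − 0.945²) = 1/√0.1070 = 3.057; Δt_3 = 3.057 × 30.3 = 92.64 years.
Total: 50.76 + 428.4 + 92.64 years.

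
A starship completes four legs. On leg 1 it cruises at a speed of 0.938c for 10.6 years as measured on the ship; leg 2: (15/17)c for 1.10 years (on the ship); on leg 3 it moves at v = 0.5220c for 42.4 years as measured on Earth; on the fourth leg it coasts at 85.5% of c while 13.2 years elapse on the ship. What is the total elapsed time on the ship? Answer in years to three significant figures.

τ = 61.1 years

Leg 1: 10.6 years is already measured on the ship.
Leg 2: 1.10 years is already measured on the ship.
Leg 3: γ = 1/√(1 − 0.5220²) = 1/√0.7275 = 1.172; τ_3 = 42.4/1.172 = 36.16 years.
Leg 4: 13.2 years is already measured on the ship.
Total: 10.60 + 1.100 + 36.16 + 13.20 years.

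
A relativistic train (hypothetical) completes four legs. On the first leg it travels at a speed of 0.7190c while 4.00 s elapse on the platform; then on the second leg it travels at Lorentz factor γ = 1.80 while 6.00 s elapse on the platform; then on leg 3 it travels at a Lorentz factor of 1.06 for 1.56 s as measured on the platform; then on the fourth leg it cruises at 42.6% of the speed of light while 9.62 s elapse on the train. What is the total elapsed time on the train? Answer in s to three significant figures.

Leg 1: γ = 1/√(1 − 0.7190²) = 1/√0.4830 = 1.439; τ_1 = 4.00/1.439 = 2.780 s.
Leg 2: γ = 1.80; τ_2 = 6.00/1.800 = 3.333 s.
Leg 3: γ = 1.06; τ_3 = 1.56/1.060 = 1.472 s.
Leg 4: 9.62 s is already measured on the train.
Total: 2.780 + 3.333 + 1.472 + 9.620 s.

τ = 17.2 s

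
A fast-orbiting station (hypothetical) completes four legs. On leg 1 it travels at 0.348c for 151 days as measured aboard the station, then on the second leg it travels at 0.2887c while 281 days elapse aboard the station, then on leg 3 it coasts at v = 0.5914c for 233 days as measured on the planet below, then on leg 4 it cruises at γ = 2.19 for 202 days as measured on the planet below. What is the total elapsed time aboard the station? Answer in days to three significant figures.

Leg 1: 151 days is already measured aboard the station.
Leg 2: 281 days is already measured aboard the station.
Leg 3: γ = 1/√(1 − 0.5914²) = 1/√0.6502 = 1.240; τ_3 = 233/1.240 = 187.9 days.
Leg 4: γ = 2.19; τ_4 = 202/2.190 = 92.24 days.
Total: 151.0 + 281.0 + 187.9 + 92.24 days.

τ = 712 days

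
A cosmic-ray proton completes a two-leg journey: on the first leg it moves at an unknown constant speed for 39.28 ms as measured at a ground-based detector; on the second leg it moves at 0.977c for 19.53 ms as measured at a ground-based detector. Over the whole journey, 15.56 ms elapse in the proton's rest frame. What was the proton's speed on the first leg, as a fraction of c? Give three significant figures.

β = 0.957

Leg 1: speed unknown; τ_1 = 39.28/γ_1.
Leg 2: γ = 1/√(1 − 0.977²) = 1/√0.04547 = 4.690; τ_2 = 19.53/4.690 = 4.165 ms.
Total proper time: τ_1 + 4.165 = 15.56, so τ_1 = 15.56 − 4.165 = 11.40 ms.
γ_1 = 39.28/11.40 = 3.447; β = √(1 − 1/γ²) = √0.9158.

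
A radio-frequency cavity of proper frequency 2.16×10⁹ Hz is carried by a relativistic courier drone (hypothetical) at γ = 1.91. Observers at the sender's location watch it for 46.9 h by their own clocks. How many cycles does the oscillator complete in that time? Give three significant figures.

N = 1.91×10¹⁴

γ = 1.91
During 46.9 h of lab time, the oscillator's proper time advances by τ = Δt/γ = 46.9/1.910 = 24.55 h = 8.840×10⁴ s.
N = f × τ = 2.16×10⁹ × 8.840×10⁴ = 1.909×10¹⁴.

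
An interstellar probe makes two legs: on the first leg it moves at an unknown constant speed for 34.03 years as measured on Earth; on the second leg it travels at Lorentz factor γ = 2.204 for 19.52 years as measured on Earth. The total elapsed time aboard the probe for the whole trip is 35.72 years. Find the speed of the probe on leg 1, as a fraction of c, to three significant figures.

β = 0.614

Leg 1: speed unknown; τ_1 = 34.03/γ_1.
Leg 2: γ = 2.204; τ_2 = 19.52/2.204 = 8.857 years.
Total proper time: τ_1 + 8.857 = 35.72, so τ_1 = 35.72 − 8.857 = 26.86 years.
γ_1 = 34.03/26.86 = 1.267; β = √(1 − 1/γ²) = √0.3768.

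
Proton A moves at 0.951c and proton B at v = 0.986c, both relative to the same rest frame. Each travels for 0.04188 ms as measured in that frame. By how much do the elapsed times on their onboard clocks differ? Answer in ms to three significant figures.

A: γ = 1/√(1 − 0.951²) = 1/√0.09560 = 3.234; τ_A = 0.04188/3.234 = 0.01295 ms.
B: γ = 1/√(1 − 0.986²) = 1/√0.02780 = 5.997; τ_B = 0.04188/5.997 = 0.006983 ms.

|τ_A − τ_B| = 0.00597 ms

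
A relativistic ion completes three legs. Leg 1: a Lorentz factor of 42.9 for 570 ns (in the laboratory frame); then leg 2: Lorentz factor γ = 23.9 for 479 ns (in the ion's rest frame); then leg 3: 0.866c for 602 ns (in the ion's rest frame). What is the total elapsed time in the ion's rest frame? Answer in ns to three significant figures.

Leg 1: γ = 42.9; τ_1 = 570/42.90 = 13.29 ns.
Leg 2: 479 ns is already measured in the ion's rest frame.
Leg 3: 602 ns is already measured in the ion's rest frame.
Total: 13.29 + 479.0 + 602.0 ns.

τ = 1090 ns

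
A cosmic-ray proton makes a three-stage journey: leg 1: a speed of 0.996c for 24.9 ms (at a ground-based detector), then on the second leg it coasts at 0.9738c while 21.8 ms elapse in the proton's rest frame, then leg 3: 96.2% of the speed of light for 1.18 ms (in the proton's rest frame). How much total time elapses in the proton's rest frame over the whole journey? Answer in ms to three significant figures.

Leg 1: γ = 1/√(1 − 0.996²) = 1/√0.007984 = 11.19; τ_1 = 24.9/11.19 = 2.225 ms.
Leg 2: 21.8 ms is already measured in the proton's rest frame.
Leg 3: 1.18 ms is already measured in the proton's rest frame.
Total: 2.225 + 21.80 + 1.180 ms.

τ = 25.2 ms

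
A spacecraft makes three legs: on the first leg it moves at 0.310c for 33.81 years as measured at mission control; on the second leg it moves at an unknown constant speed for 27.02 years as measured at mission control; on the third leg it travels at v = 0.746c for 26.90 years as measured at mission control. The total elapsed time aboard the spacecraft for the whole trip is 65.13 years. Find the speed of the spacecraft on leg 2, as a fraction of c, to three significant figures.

Leg 1: γ = 1/√(1 − 0.310²) = 1/√0.9039 = 1.052; τ_1 = 33.81/1.052 = 32.14 years.
Leg 2: speed unknown; τ_2 = 27.02/γ_2.
Leg 3: γ = 1/√(1 − 0.746²) = 1/√0.4435 = 1.502; τ_3 = 26.90/1.502 = 17.91 years.
Total proper time: 32.14 + τ_2 + 17.91 = 65.13, so τ_2 = 65.13 − 50.06 = 15.07 years.
γ_2 = 27.02/15.07 = 1.793; β = √(1 − 1/γ²) = √0.6889.

β = 0.830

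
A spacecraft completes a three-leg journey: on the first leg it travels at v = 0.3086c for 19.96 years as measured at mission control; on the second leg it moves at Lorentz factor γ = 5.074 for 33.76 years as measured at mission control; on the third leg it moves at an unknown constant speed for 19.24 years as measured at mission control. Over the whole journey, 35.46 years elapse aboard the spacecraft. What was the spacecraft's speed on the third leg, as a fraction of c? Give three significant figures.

Leg 1: γ = 1/√(1 − 0.3086²) = 1/√0.9048 = 1.051; τ_1 = 19.96/1.051 = 18.99 years.
Leg 2: γ = 5.074; τ_2 = 33.76/5.074 = 6.654 years.
Leg 3: speed unknown; τ_3 = 19.24/γ_3.
Total proper time: 18.99 + 6.654 + τ_3 = 35.46, so τ_3 = 35.46 − 25.64 = 9.821 years.
γ_3 = 19.24/9.821 = 1.959; β = √(1 − 1/γ²) = √0.7395.

β = 0.860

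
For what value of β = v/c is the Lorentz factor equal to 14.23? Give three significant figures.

β = √(1 − 1/γ²) = √(1 − 1/14.23²) = √(1 − 0.004938) = √0.9951

β = 0.998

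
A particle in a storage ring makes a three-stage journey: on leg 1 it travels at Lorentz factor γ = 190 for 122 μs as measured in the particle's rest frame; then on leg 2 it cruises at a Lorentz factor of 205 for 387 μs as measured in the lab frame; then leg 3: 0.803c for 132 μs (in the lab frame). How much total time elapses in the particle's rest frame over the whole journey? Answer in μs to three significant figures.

τ = 203 μs

Leg 1: 122 μs is already measured in the particle's rest frame.
Leg 2: γ = 205; τ_2 = 387/205.0 = 1.888 μs.
Leg 3: γ = 1/√(1 − 0.803²) = 1/√0.3552 = 1.678; τ_3 = 132/1.678 = 78.67 μs.
Total: 122.0 + 1.888 + 78.67 μs.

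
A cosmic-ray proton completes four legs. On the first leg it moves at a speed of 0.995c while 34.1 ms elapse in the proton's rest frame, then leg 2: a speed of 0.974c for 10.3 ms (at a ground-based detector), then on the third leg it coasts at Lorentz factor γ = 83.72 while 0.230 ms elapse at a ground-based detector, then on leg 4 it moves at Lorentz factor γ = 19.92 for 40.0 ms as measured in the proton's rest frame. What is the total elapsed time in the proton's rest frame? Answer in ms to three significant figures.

τ = 76.4 ms

Leg 1: 34.1 ms is already measured in the proton's rest frame.
Leg 2: γ = 1/√(1 − 0.974²) = 1/√0.05132 = 4.414; τ_2 = 10.3/4.414 = 2.333 ms.
Leg 3: γ = 83.72; τ_3 = 0.230/83.72 = 0.002747 ms.
Leg 4: 40.0 ms is already measured in the proton's rest frame.
Total: 34.10 + 2.333 + 0.002747 + 40.00 ms.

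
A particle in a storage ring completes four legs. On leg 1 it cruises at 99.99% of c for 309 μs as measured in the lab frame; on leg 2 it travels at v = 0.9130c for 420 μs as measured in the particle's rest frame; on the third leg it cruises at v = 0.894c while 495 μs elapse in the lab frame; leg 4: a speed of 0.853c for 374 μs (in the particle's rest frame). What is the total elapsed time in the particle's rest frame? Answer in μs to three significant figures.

τ = 1020 μs

Leg 1: β = 0.9999; γ = 1/√(1 − 0.9999²) = 1/√2.000×10⁻⁴ = 70.71; τ_1 = 309/70.71 = 4.370 μs.
Leg 2: 420 μs is already measured in the particle's rest frame.
Leg 3: γ = 1/√(1 − 0.894²) = 1/√0.2008 = 2.232; τ_3 = 495/2.232 = 221.8 μs.
Leg 4: 374 μs is already measured in the particle's rest frame.
Total: 4.370 + 420.0 + 221.8 + 374.0 μs.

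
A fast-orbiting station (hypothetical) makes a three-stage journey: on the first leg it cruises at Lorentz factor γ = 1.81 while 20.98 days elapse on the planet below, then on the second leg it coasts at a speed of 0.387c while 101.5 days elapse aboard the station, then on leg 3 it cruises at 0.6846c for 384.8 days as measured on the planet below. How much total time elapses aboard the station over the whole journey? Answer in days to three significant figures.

τ = 394 days

Leg 1: γ = 1.81; τ_1 = 20.98/1.810 = 11.59 days.
Leg 2: 101.5 days is already measured aboard the station.
Leg 3: γ = 1/√(1 − 0.6846²) = 1/√0.5313 = 1.372; τ_3 = 384.8/1.372 = 280.5 days.
Total: 11.59 + 101.5 + 280.5 days.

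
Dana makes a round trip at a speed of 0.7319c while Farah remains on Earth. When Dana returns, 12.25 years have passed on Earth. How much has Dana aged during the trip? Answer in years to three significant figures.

τ = 8.35 years

γ = 1/√(1 − 0.7319²) = 1/√0.4643 = 1.468
Dana's clock measures proper time along the trip: τ = Δt/γ = 12.25/1.468 years.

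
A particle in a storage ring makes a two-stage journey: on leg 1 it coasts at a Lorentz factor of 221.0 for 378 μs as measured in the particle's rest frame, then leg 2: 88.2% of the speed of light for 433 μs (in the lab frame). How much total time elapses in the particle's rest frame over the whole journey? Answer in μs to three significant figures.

Leg 1: 378 μs is already measured in the particle's rest frame.
Leg 2: β = 0.882; γ = 1/√(1 − 0.882²) = 1/√0.2221 = 2.122; τ_2 = 433/2.122 = 204.1 μs.
Total: 378.0 + 204.1 μs.

τ = 582 μs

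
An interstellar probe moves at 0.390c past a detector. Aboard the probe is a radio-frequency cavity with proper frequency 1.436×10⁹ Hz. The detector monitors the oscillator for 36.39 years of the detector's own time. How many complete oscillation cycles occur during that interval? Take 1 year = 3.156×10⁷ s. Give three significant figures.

γ = 1/√(1 − 0.390²) = 1/√0.8479 = 1.086
During 36.39 years of lab time, the oscillator's proper time advances by τ = Δt/γ = 36.39/1.086 = 33.51 years = 1.058×10⁹ s.
N = f × τ = 1.436×10⁹ × 1.058×10⁹ = 1.519×10¹⁸.

N = 1.52×10¹⁸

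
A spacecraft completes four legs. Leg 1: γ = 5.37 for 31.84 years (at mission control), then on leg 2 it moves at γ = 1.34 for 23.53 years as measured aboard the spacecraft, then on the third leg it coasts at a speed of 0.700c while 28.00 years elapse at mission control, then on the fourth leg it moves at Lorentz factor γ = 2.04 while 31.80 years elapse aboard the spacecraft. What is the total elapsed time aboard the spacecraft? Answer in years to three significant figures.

τ = 81.3 years

Leg 1: γ = 5.37; τ_1 = 31.84/5.370 = 5.929 years.
Leg 2: 23.53 years is already measured aboard the spacecraft.
Leg 3: γ = 1/√(1 − 0.700²) = 1/√0.5100 = 1.400; τ_3 = 28.00/1.400 = 20.00 years.
Leg 4: 31.80 years is already measured aboard the spacecraft.
Total: 5.929 + 23.53 + 20.00 + 31.80 years.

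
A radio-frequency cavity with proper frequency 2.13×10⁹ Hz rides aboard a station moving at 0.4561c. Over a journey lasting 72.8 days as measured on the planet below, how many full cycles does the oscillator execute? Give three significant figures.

γ = 1/√(1 − 0.4561²) = 1/√0.7920 = 1.124
The oscillator's own cycle count is N = f × τ where τ is the proper time aboard the station. τ = Δt/γ = 72.8/1.124 = 64.79 days = 5.598×10⁶ s.
N = 2.13×10⁹ × 5.598×10⁶ = 1.192×10¹⁶.

N = 1.19×10¹⁶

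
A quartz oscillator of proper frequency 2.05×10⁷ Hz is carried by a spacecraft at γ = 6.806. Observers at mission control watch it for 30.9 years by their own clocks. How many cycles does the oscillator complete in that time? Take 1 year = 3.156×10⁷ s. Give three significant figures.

N = 2.94×10¹⁵

γ = 6.806
During 30.9 years of lab time, the oscillator's proper time advances by τ = Δt/γ = 30.9/6.806 = 4.540 years = 1.433×10⁸ s.
N = f × τ = 2.05×10⁷ × 1.433×10⁸ = 2.937×10¹⁵.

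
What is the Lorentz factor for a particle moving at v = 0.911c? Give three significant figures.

γ = 1/√(1 − 0.911²) = 1/√0.1701 = 2.425

γ = 2.42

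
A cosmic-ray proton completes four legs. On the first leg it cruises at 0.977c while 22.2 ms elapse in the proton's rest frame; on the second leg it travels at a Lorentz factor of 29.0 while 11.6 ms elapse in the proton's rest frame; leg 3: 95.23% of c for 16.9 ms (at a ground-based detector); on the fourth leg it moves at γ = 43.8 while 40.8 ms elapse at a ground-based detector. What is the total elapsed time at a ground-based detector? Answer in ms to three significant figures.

Leg 1: γ = 1/√(1 − 0.977²) = 1/√0.04547 = 4.690; Δt_1 = 4.690 × 22.2 = 104.1 ms.
Leg 2: γ = 29.0; Δt_2 = 29.00 × 11.6 = 336.4 ms.
Leg 3: 16.9 ms is already measured at a ground-based detector.
Leg 4: 40.8 ms is already measured at a ground-based detector.
Total: 104.1 + 336.4 + 16.90 + 40.80 ms.

Δt = 498 ms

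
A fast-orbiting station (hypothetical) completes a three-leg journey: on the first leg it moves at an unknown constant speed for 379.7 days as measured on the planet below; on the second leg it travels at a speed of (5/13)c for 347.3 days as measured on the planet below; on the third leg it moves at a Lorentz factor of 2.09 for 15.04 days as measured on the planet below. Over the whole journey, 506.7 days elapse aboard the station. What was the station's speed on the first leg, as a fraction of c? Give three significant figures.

β = 0.882

Leg 1: speed unknown; τ_1 = 379.7/γ_1.
Leg 2: γ = 1/√(1 − (5/13)²) = 13/12 ≈ 1.083; τ_2 = 347.3/1.083 = 320.6 days.
Leg 3: γ = 2.09; τ_3 = 15.04/2.090 = 7.196 days.
Total proper time: τ_1 + 320.6 + 7.196 = 506.7, so τ_1 = 506.7 − 327.8 = 178.9 days.
γ_1 = 379.7/178.9 = 2.122; β = √(1 − 1/γ²) = √0.7780.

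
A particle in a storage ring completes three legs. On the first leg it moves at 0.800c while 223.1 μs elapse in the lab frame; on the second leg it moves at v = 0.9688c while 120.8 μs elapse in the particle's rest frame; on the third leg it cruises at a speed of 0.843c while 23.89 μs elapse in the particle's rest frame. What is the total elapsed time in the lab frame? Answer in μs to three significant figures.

Δt = 755 μs

Leg 1: 223.1 μs is already measured in the lab frame.
Leg 2: γ = 1/√(1 − 0.9688²) = 1/√0.06143 = 4.035; Δt_2 = 4.035 × 120.8 = 487.4 μs.
Leg 3: γ = 1/√(1 − 0.843²) = 1/√0.2894 = 1.859; Δt_3 = 1.859 × 23.89 = 44.41 μs.
Total: 223.1 + 487.4 + 44.41 μs.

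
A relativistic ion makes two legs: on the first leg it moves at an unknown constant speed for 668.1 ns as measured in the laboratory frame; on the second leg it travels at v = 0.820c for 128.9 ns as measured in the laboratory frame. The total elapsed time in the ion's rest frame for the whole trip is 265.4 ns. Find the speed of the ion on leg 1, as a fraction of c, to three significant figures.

β = 0.958

Leg 1: speed unknown; τ_1 = 668.1/γ_1.
Leg 2: γ = 1/√(1 − 0.820²) = 1/√0.3276 = 1.747; τ_2 = 128.9/1.747 = 73.78 ns.
Total proper time: τ_1 + 73.78 = 265.4, so τ_1 = 265.4 − 73.78 = 191.6 ns.
γ_1 = 668.1/191.6 = 3.487; β = √(1 − 1/γ²) = √0.9177.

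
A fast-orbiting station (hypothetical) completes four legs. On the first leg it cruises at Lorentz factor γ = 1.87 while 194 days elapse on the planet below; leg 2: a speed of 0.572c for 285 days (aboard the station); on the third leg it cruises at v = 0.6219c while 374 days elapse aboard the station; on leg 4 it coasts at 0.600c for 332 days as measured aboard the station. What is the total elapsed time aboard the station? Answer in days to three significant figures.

Leg 1: γ = 1.87; τ_1 = 194/1.870 = 103.7 days.
Leg 2: 285 days is already measured aboard the station.
Leg 3: 374 days is already measured aboard the station.
Leg 4: 332 days is already measured aboard the station.
Total: 103.7 + 285.0 + 374.0 + 332.0 days.

τ = 1090 days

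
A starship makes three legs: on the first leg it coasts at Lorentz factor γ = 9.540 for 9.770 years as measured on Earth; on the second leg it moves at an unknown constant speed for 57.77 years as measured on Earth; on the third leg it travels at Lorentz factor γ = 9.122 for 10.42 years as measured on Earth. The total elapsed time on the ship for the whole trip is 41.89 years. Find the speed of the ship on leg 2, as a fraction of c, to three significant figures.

β = 0.726

Leg 1: γ = 9.540; τ_1 = 9.770/9.540 = 1.024 years.
Leg 2: speed unknown; τ_2 = 57.77/γ_2.
Leg 3: γ = 9.122; τ_3 = 10.42/9.122 = 1.142 years.
Total proper time: 1.024 + τ_2 + 1.142 = 41.89, so τ_2 = 41.89 − 2.166 = 39.72 years.
γ_2 = 57.77/39.72 = 1.454; β = √(1 − 1/γ²) = √0.5272.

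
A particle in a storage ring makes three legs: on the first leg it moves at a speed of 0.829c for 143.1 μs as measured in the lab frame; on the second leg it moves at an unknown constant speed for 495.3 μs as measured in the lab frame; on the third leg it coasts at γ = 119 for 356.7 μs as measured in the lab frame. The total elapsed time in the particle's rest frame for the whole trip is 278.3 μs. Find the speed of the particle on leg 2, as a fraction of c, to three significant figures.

β = 0.919

Leg 1: γ = 1/√(1 − 0.829²) = 1/√0.3128 = 1.788; τ_1 = 143.1/1.788 = 80.03 μs.
Leg 2: speed unknown; τ_2 = 495.3/γ_2.
Leg 3: γ = 119; τ_3 = 356.7/119.0 = 2.997 μs.
Total proper time: 80.03 + τ_2 + 2.997 = 278.3, so τ_2 = 278.3 − 83.03 = 195.3 μs.
γ_2 = 495.3/195.3 = 2.536; β = √(1 − 1/γ²) = √0.8446.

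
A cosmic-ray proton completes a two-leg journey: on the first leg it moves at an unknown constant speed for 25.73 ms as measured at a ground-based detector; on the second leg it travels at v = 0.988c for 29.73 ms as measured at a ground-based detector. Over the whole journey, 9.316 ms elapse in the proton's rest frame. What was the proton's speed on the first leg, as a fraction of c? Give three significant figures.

β = 0.983

Leg 1: speed unknown; τ_1 = 25.73/γ_1.
Leg 2: γ = 1/√(1 − 0.988²) = 1/√0.02386 = 6.474; τ_2 = 29.73/6.474 = 4.592 ms.
Total proper time: τ_1 + 4.592 = 9.316, so τ_1 = 9.316 − 4.592 = 4.724 ms.
γ_1 = 25.73/4.724 = 5.447; β = √(1 − 1/γ²) = √0.9663.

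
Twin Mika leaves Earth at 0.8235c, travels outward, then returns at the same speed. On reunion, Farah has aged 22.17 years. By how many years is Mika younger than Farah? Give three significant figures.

Δt − τ = 9.59 years

γ = 1/√(1 − 0.8235²) = 1/√0.3218 = 1.763
Mika's elapsed proper time: τ = 22.17/1.763 = 12.58 years.
Age gap = Δt − τ = 22.17 − 12.58 years.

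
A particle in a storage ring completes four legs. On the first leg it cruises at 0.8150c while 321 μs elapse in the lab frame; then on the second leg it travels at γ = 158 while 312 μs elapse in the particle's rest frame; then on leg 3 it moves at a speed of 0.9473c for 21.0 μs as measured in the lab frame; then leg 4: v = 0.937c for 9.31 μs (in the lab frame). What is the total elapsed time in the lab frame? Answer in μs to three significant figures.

Δt = 4.96×10⁴ μs

Leg 1: 321 μs is already measured in the lab frame.
Leg 2: γ = 158; Δt_2 = 158.0 × 312 = 4.930×10⁴ μs.
Leg 3: 21.0 μs is already measured in the lab frame.
Leg 4: 9.31 μs is already measured in the lab frame.
Total: 321.0 + 4.930×10⁴ + 21.00 + 9.310 μs.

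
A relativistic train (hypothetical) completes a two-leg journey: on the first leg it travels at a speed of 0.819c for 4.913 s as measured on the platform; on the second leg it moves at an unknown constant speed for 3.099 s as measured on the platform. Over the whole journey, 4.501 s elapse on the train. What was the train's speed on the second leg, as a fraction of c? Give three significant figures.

β = 0.840

Leg 1: γ = 1/√(1 − 0.819²) = 1/√0.3292 = 1.743; τ_1 = 4.913/1.743 = 2.819 s.
Leg 2: speed unknown; τ_2 = 3.099/γ_2.
Total proper time: 2.819 + τ_2 = 4.501, so τ_2 = 4.501 − 2.819 = 1.682 s.
γ_2 = 3.099/1.682 = 1.843; β = √(1 − 1/γ²) = √0.7054.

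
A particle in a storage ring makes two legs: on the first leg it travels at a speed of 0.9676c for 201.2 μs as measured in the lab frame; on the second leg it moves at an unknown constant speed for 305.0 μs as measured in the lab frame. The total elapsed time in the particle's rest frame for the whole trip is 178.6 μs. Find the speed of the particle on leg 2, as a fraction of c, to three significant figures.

Leg 1: γ = 1/√(1 − 0.9676²) = 1/√0.06375 = 3.961; τ_1 = 201.2/3.961 = 50.80 μs.
Leg 2: speed unknown; τ_2 = 305.0/γ_2.
Total proper time: 50.80 + τ_2 = 178.6, so τ_2 = 178.6 − 50.80 = 127.8 μs.
γ_2 = 305.0/127.8 = 2.387; β = √(1 − 1/γ²) = √0.8244.

β = 0.908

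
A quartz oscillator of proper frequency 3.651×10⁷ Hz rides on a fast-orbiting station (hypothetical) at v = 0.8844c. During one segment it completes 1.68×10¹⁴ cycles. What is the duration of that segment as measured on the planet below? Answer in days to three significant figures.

γ = 1/√(1 − 0.8844²) = 1/√0.2178 = 2.143
Proper time for N cycles: τ = N/f = 1.68×10¹⁴/(3.651×10⁷) = 4.601×10⁶ s = 53.26 days.
Lab-frame duration Δt = γτ = 2.143 × 53.26 = 114.1 days.

Δt = 114 days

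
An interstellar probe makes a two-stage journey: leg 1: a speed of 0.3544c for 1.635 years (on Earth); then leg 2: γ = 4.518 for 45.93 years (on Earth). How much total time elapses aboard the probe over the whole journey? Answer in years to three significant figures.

Leg 1: γ = 1/√(1 − 0.3544²) = 1/√0.8744 = 1.069; τ_1 = 1.635/1.069 = 1.529 years.
Leg 2: γ = 4.518; τ_2 = 45.93/4.518 = 10.17 years.
Total: 1.529 + 10.17 years.

τ = 11.7 years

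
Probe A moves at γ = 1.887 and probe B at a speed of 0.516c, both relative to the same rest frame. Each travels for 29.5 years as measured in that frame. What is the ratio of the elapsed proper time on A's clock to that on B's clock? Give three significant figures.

A: γ = 1.887. B: γ = 1/√(1 − 0.516²) = 1/√0.7337 = 1.167.
τ_A/τ_B = γ_B/γ_A = 1.167/1.887 = 0.6187, so τ_A/τ_B = 0.6187.

τ_A/τ_B = 0.619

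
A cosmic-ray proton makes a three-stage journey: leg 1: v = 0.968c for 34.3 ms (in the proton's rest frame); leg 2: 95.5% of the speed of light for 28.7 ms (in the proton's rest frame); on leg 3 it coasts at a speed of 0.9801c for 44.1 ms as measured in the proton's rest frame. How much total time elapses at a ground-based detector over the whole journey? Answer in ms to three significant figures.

Leg 1: γ = 1/√(1 − 0.968²) = 1/√0.06298 = 3.985; Δt_1 = 3.985 × 34.3 = 136.7 ms.
Leg 2: β = 0.955; γ = 1/√(1 − 0.955²) = 1/√0.08798 = 3.371; Δt_2 = 3.371 × 28.7 = 96.76 ms.
Leg 3: γ = 1/√(1 − 0.9801²) = 1/√0.03940 = 5.038; Δt_3 = 5.038 × 44.1 = 222.2 ms.
Total: 136.7 + 96.76 + 222.2 ms.

Δt = 456 ms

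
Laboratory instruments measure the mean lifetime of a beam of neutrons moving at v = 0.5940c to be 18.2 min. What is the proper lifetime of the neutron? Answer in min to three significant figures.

τ₀ = 14.6 min

γ = 1/√(1 − 0.5940²) = 1/√0.6472 = 1.243
The lab-frame lifetime is the dilated interval; the proper lifetime is τ₀ = Δt/γ = 18.2/1.243 min.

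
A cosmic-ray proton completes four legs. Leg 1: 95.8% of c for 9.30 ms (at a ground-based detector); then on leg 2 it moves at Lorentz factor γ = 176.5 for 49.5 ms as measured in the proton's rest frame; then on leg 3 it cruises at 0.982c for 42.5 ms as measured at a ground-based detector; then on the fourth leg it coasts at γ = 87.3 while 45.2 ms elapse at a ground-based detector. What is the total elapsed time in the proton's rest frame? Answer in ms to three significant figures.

Leg 1: β = 0.958; γ = 1/√(1 − 0.958²) = 1/√0.08224 = 3.487; τ_1 = 9.30/3.487 = 2.667 ms.
Leg 2: 49.5 ms is already measured in the proton's rest frame.
Leg 3: γ = 1/√(1 − 0.982²) = 1/√0.03568 = 5.294; τ_3 = 42.5/5.294 = 8.027 ms.
Leg 4: γ = 87.3; τ_4 = 45.2/87.30 = 0.5178 ms.
Total: 2.667 + 49.50 + 8.027 + 0.5178 ms.

τ = 60.7 ms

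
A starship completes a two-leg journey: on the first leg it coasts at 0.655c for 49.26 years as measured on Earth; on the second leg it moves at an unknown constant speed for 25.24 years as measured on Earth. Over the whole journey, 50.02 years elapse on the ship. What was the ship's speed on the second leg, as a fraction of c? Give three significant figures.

Leg 1: γ = 1/√(1 − 0.655²) = 1/√0.5710 = 1.323; τ_1 = 49.26/1.323 = 37.22 years.
Leg 2: speed unknown; τ_2 = 25.24/γ_2.
Total proper time: 37.22 + τ_2 = 50.02, so τ_2 = 50.02 − 37.22 = 12.80 years.
γ_2 = 25.24/12.80 = 1.972; β = √(1 − 1/γ²) = √0.7429.

β = 0.862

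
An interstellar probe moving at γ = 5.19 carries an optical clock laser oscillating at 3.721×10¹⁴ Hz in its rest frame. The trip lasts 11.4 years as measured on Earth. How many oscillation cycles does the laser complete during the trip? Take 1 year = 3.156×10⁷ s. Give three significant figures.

γ = 5.19
The oscillator's own cycle count is N = f × τ where τ is the proper time aboard the probe. τ = Δt/γ = 11.4/5.190 = 2.197 years = 6.932×10⁷ s.
N = 3.721×10¹⁴ × 6.932×10⁷ = 2.579×10²².

N = 2.58×10²²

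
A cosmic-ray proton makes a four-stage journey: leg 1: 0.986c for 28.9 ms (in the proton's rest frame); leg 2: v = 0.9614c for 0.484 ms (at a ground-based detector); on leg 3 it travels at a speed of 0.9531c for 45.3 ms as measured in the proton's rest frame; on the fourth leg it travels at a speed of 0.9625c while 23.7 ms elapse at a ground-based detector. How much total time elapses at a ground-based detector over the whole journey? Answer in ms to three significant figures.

Leg 1: γ = 1/√(1 − 0.986²) = 1/√0.02780 = 5.997; Δt_1 = 5.997 × 28.9 = 173.3 ms.
Leg 2: 0.484 ms is already measured at a ground-based detector.
Leg 3: γ = 1/√(1 − 0.9531²) = 1/√0.09160 = 3.304; Δt_3 = 3.304 × 45.3 = 149.7 ms.
Leg 4: 23.7 ms is already measured at a ground-based detector.
Total: 173.3 + 0.4840 + 149.7 + 23.70 ms.

Δt = 347 ms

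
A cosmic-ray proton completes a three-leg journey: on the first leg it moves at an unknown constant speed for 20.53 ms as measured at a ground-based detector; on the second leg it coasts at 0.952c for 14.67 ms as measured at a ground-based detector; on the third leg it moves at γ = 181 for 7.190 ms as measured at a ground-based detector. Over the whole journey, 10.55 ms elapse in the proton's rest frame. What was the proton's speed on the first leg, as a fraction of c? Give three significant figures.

Leg 1: speed unknown; τ_1 = 20.53/γ_1.
Leg 2: γ = 1/√(1 − 0.952²) = 1/√0.09370 = 3.267; τ_2 = 14.67/3.267 = 4.490 ms.
Leg 3: γ = 181; τ_3 = 7.190/181.0 = 0.03972 ms.
Total proper time: τ_1 + 4.490 + 0.03972 = 10.55, so τ_1 = 10.55 − 4.530 = 6.020 ms.
γ_1 = 20.53/6.020 = 3.410; β = √(1 − 1/γ²) = √0.9140.

β = 0.956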